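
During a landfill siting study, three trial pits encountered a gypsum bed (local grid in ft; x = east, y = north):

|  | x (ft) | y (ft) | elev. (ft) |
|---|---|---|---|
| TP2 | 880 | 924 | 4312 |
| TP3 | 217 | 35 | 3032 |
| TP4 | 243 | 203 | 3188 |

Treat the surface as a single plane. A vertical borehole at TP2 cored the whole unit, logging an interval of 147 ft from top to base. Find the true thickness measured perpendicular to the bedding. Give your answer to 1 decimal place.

Let the plane be z = a·x + b·y + c.
TP3−TP2: −663a − 889b = −1280;  TP4−TP2: −637a − 721b = −1124.
Solving gives a = 0.86503, b = 0.79470.
|∇z| = √(a²+b²) = 1.17466, so dip δ = arctan(1.17466) = 49.59°.
True thickness = vertical thickness × cos δ = 147 × cos 49.59° = 95.3 ft.

95.3 ft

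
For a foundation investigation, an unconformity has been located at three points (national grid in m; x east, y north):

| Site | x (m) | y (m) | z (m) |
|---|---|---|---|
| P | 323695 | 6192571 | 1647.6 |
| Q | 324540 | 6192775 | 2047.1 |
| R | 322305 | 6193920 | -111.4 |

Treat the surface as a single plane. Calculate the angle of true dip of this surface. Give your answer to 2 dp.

Two edge vectors: P→Q = (845, 204, 399.5), P→R = (-1390, 1349, -1759).
Normal n = (P→Q) × (P→R) = (-897761.5, 931050, 1423465).
So ∂z/∂x = −n_x/n_z = 0.63069 and ∂z/∂y = −n_y/n_z = −0.65407.
Gradient magnitude |∇z| = √(a² + b²) = √(0.39777 + 0.42781) = 0.90861.
True dip = arctan(0.90861) = 42.26°, dipping toward NW (azimuth ≈ 316°).

42.26°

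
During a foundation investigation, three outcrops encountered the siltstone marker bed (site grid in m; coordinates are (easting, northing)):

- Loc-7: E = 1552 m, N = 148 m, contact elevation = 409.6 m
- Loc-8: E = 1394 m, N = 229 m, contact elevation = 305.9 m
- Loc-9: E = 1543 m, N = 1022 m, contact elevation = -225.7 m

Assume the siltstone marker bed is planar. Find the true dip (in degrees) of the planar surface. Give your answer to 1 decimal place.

37.9°

Let the plane be z = a·E + b·N + c.
Loc-8−Loc-7: −158a + 81b = −103.7;  Loc-9−Loc-7: −9a + 874b = −635.3.
Solving gives a = 0.28519, b = −0.72395.
Gradient magnitude |∇z| = √(a² + b²) = √(0.08133 + 0.52411) = 0.77810.
True dip = arctan(0.77810) = 37.9°, dipping toward NNW (azimuth ≈ 338°).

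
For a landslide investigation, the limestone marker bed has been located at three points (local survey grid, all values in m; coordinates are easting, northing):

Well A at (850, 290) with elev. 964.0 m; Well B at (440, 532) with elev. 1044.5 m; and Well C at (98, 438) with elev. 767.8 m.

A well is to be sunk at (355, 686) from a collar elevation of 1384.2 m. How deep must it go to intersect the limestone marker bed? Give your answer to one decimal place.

202.3 m

Let the plane be z = a·easting + b·northing + c.
Well B−Well A: −410a + 242b = 80.5;  Well C−Well A: −752a + 148b = −196.2.
Solving gives a = 0.48963, b = 1.16219.
Then c = 964 − a·850 − b·290 = 210.78.
At (355, 686): z_contact = 173.82 + 797.26 + 210.78 = 1181.86 m.
Depth below ground = 1384.2 − 1181.86 = 202.3 m.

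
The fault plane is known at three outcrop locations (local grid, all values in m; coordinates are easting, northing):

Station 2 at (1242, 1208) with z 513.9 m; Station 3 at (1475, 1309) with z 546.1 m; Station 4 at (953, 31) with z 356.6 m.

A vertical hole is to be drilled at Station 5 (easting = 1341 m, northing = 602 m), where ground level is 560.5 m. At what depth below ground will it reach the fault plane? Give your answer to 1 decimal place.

Let the plane be z = a·easting + b·northing + c.
Station 3−Station 2: 233a + 101b = 32.2;  Station 4−Station 2: −289a − 1177b = −157.3.
Solving gives a = 0.089826, b = 0.111589.
Then c = 513.9 − a·1242 − b·1208 = 267.54.
At (1341, 602): z_contact = 120.46 + 67.18 + 267.54 = 455.17 m.
Depth below ground = 560.5 − 455.17 = 105.3 m.

105.3 m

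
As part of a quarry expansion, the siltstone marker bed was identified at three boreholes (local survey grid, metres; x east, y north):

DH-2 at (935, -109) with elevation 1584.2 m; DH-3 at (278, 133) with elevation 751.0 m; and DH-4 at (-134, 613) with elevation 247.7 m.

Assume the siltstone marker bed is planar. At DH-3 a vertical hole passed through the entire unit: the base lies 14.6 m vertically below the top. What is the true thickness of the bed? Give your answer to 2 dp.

Two edge vectors: DH-2→DH-3 = (-657, 242, -833.2), DH-2→DH-4 = (-1069, 722, -1336.5).
Normal n = (DH-2→DH-3) × (DH-2→DH-4) = (278137.4, 12610.3, -215656).
So ∂z/∂x = −n_x/n_z = 1.28973 and ∂z/∂y = −n_y/n_z = 0.05847.
|∇z| = √(a²+b²) = 1.29105, so dip δ = arctan(1.29105) = 52.24°.
True thickness = vertical thickness × cos δ = 14.6 × cos 52.24° = 8.94 m.

8.94 m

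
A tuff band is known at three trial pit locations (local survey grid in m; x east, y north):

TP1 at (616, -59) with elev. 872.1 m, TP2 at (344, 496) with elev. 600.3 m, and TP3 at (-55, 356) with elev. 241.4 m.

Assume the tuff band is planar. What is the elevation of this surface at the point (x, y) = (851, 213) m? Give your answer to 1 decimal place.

Let the plane be z = a·x + b·y + c.
TP2−TP1: −272a + 555b = −271.8;  TP3−TP1: −671a + 415b = −630.7.
Solving gives a = 0.91414, b = −0.04172.
Then c = 872.1 − a·616 − b·-59 = 306.53.
At (851, 213): z = 777.9 − 8.9 + 306.53 = 1075.6 m.

1075.6 m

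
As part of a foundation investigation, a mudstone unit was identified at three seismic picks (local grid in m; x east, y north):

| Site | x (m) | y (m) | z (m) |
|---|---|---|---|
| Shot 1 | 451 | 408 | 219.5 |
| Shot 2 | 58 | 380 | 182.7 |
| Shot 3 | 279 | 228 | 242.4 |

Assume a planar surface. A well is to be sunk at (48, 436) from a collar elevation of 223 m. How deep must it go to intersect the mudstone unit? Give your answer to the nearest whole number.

54 m

Two edge vectors: Shot 1→Shot 2 = (-393, -28, -36.8), Shot 1→Shot 3 = (-172, -180, 22.9).
Normal n = (Shot 1→Shot 2) × (Shot 1→Shot 3) = (-7265.2, 15329.3, 65924).
So ∂z/∂x = −n_x/n_z = 0.11021 and ∂z/∂y = −n_y/n_z = −0.23253.
Intercept c from Shot 1: 219.5 − 49.70 + 94.87 = 264.67.
At (48, 436): z_contact = 5.3 − 101.4 + 264.67 = 168.6 m.
Depth below ground = 223 − 168.6 = 54 m.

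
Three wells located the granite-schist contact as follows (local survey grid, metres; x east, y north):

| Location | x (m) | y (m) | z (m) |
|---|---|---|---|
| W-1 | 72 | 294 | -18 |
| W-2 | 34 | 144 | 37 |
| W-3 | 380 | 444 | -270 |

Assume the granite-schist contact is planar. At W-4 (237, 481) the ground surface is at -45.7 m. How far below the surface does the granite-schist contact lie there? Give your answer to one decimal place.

Two edge vectors: W-1→W-2 = (-38, -150, 55), W-1→W-3 = (308, 150, -252).
Normal n = (W-1→W-2) × (W-1→W-3) = (29550, 7364, 40500).
So ∂z/∂x = −n_x/n_z = −0.72963 and ∂z/∂y = −n_y/n_z = −0.18183.
Intercept c from W-1: -18 + 52.53 + 53.46 = 87.99.
At (237, 481): z_contact = −172.92 − 87.46 + 87.99 = -172.39 m.
Depth below ground = -45.7 − (-172.39) = 126.7 m.

126.7 m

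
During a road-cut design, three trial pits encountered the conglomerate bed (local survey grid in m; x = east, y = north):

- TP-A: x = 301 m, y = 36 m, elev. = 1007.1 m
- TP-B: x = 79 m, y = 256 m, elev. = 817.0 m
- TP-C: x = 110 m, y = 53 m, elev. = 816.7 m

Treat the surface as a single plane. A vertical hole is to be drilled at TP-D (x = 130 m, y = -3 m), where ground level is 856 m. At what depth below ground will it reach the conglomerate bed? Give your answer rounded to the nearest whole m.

Let the plane be z = a·x + b·y + c.
TP-B−TP-A: −222a + 220b = −190.1;  TP-C−TP-A: −191a + 17b = −190.4.
Solving gives a = 1.01073, b = 0.15583.
Then c = 1007.1 − a·301 − b·36 = 697.26.
At (130, -3): z_contact = 131.4 − 0.5 + 697.26 = 828.2 m.
Depth below ground = 856 − 828.2 = 28 m.

28 m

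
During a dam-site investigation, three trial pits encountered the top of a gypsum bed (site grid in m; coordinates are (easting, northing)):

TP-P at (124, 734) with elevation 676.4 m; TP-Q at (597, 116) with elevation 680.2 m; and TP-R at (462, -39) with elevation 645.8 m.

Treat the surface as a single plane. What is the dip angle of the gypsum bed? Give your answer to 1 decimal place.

Two edge vectors: TP-P→TP-Q = (473, -618, 3.8), TP-P→TP-R = (338, -773, -30.6).
Normal n = (TP-P→TP-Q) × (TP-P→TP-R) = (21848.2, 15758.2, -156745).
So ∂z/∂E = −n_x/n_z = 0.13939 and ∂z/∂N = −n_y/n_z = 0.10053.
Gradient magnitude |∇z| = √(a² + b²) = √(0.01943 + 0.01011) = 0.17186.
True dip = arctan(0.17186) = 9.8°, dipping toward SW (azimuth ≈ 234°).

9.8°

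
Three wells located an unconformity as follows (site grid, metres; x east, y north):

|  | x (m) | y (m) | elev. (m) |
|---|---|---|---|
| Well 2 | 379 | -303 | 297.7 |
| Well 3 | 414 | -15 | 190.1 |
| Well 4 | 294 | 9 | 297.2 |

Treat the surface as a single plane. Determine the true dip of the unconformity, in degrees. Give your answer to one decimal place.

44.4°

Two edge vectors: Well 2→Well 3 = (35, 288, -107.6), Well 2→Well 4 = (-85, 312, -0.5).
Normal n = (Well 2→Well 3) × (Well 2→Well 4) = (33427.2, 9163.5, 35400).
So ∂z/∂x = −n_x/n_z = −0.94427 and ∂z/∂y = −n_y/n_z = −0.25886.
Gradient magnitude |∇z| = √(a² + b²) = √(0.89165 + 0.06701) = 0.97911.
True dip = arctan(0.97911) = 44.4°, dipping toward ENE (azimuth ≈ 075°).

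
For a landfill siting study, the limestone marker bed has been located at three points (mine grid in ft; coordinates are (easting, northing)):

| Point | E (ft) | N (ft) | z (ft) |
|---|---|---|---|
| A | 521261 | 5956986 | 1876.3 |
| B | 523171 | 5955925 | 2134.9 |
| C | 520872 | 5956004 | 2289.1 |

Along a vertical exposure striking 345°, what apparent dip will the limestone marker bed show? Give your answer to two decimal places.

19.52°

Two edge vectors: A→B = (1910, -1061, 258.6), A→C = (-389, -982, 412.8).
Normal n = (A→B) × (A→C) = (-184035.6, -889043.4, -2288349).
So ∂z/∂E = −n_x/n_z = −0.08042 and ∂z/∂N = −n_y/n_z = −0.38851.
Unit vector along 345° is (sin 345°, cos 345°) = (-0.2588, 0.9659).
Slope in that direction = a·(-0.2588) + b·(0.9659) = −0.35446.
Apparent dip = arctan|0.35446| = 19.52° (true dip is 21.6°, so apparent ≤ true as expected).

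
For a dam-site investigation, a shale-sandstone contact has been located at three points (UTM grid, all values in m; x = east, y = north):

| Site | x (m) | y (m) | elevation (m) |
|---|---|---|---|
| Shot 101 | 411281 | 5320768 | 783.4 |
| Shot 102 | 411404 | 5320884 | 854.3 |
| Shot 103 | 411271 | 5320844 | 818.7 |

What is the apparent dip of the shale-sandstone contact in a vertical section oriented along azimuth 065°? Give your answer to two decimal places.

Let the plane be z = a·x + b·y + c.
Shot 102−Shot 101: 123a + 116b = 70.9;  Shot 103−Shot 101: −10a + 76b = 35.3.
Solving gives a = 0.12311, b = 0.48067.
Unit vector along 065° is (sin 65°, cos 65°) = (0.9063, 0.4226).
Slope in that direction = a·(0.9063) + b·(0.4226) = 0.31471.
Apparent dip = arctan|0.31471| = 17.47° (true dip is 26.4°, so apparent ≤ true as expected).

17.47°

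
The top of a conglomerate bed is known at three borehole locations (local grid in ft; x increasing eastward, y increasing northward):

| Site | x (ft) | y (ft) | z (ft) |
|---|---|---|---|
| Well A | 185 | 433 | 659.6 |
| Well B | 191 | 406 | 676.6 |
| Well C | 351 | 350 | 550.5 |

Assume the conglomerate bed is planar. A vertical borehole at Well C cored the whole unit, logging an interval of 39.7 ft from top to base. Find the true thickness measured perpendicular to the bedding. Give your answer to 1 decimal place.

Two edge vectors: Well A→Well B = (6, -27, 17), Well A→Well C = (166, -83, -109.1).
Normal n = (Well A→Well B) × (Well A→Well C) = (4356.7, 3476.6, 3984).
So ∂z/∂x = −n_x/n_z = −1.09355 and ∂z/∂y = −n_y/n_z = −0.87264.
|∇z| = √(a²+b²) = 1.39905, so dip δ = arctan(1.39905) = 54.44°.
True thickness = vertical thickness × cos δ = 39.7 × cos 54.44° = 23.1 ft.

23.1 ft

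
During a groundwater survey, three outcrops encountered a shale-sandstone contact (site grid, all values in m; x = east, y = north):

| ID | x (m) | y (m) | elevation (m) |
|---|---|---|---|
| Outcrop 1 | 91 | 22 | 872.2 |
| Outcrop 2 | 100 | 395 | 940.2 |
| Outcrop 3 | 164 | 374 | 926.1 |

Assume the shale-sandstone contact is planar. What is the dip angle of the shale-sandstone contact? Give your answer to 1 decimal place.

13.8°

Two edge vectors: Outcrop 1→Outcrop 2 = (9, 373, 68), Outcrop 1→Outcrop 3 = (73, 352, 53.9).
Normal n = (Outcrop 1→Outcrop 2) × (Outcrop 1→Outcrop 3) = (-3831.3, 4478.9, -24061).
So ∂z/∂x = −n_x/n_z = −0.15923 and ∂z/∂y = −n_y/n_z = 0.18615.
Gradient magnitude |∇z| = √(a² + b²) = √(0.02536 + 0.03465) = 0.24496.
True dip = arctan(0.24496) = 13.8°, dipping toward SE (azimuth ≈ 139°).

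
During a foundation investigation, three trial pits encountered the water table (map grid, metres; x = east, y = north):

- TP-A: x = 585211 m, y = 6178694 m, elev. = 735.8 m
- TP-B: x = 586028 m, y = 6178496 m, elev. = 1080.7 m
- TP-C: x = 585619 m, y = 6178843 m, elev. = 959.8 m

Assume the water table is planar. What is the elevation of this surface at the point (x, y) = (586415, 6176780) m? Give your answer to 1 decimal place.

Two edge vectors: TP-A→TP-B = (817, -198, 344.9), TP-A→TP-C = (408, 149, 224).
Normal n = (TP-A→TP-B) × (TP-A→TP-C) = (-95742.1, -42288.8, 202517).
So ∂z/∂x = −n_x/n_z = 0.472760805 and ∂z/∂y = −n_y/n_z = 0.208816050.
Intercept c from TP-A: 735.8 − 276664.82 − 1290210.48 = −1566139.50.
At (586415, 6176780): z = 277234.0 + 1289810.8 − 1566139.50 = 905.3 m.

905.3 m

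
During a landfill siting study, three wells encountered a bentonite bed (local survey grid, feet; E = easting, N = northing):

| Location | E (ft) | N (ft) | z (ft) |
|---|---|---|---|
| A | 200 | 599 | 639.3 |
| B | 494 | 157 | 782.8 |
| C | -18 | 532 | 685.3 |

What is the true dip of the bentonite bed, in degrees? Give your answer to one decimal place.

21.7°

Two edge vectors: A→B = (294, -442, 143.5), A→C = (-218, -67, 46).
Normal n = (A→B) × (A→C) = (-10717.5, -44807, -116054).
So ∂z/∂E = −n_x/n_z = −0.09235 and ∂z/∂N = −n_y/n_z = −0.38609.
Gradient magnitude |∇z| = √(a² + b²) = √(0.00853 + 0.14906) = 0.39698.
True dip = arctan(0.39698) = 21.7°, dipping toward NNE (azimuth ≈ 013°).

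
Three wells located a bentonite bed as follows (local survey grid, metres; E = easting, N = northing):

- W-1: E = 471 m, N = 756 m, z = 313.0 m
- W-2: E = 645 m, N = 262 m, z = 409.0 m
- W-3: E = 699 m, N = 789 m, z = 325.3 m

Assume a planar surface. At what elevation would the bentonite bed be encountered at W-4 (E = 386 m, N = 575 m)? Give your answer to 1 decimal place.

Let the plane be z = a·E + b·N + c.
W-2−W-1: 174a − 494b = 96;  W-3−W-1: 228a + 33b = 12.3.
Solving gives a = 0.07809, b = −0.16683.
Then c = 313 − a·471 − b·756 = 402.34.
At (386, 575): z = 30.1 − 95.9 + 402.34 = 336.6 m.

336.6 m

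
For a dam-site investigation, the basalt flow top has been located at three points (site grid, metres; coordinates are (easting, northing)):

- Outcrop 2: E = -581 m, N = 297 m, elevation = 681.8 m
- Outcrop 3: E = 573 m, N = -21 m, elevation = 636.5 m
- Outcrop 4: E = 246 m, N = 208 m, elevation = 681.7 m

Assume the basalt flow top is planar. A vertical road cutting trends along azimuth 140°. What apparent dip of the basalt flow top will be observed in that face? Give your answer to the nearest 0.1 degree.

9.2°

Let the plane be z = a·E + b·N + c.
Outcrop 3−Outcrop 2: 1154a − 318b = −45.3;  Outcrop 4−Outcrop 2: 827a − 89b = −0.1.
Solving gives a = 0.02496, b = 0.23302.
Unit vector along 140° is (sin 140°, cos 140°) = (0.6428, -0.7660).
Slope in that direction = a·(0.6428) + b·(-0.7660) = −0.16246.
Apparent dip = arctan|0.16246| = 9.2° (true dip is 13.2°, so apparent ≤ true as expected).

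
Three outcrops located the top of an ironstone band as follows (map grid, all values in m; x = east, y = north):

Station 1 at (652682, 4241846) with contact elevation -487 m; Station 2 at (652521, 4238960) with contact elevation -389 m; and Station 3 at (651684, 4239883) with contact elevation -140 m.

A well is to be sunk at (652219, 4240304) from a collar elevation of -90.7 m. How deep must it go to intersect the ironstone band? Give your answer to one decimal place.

225.0 m

Let the plane be z = a·x + b·y + c.
Station 2−Station 1: −161a − 2886b = 98;  Station 3−Station 1: −998a − 1963b = 347.
Solving gives a = −0.315526376, b = −0.016354904.
Then c = -487 − a·652682 − b·4241846 = 274826.37.
At (652219, 4240304): z_contact = −205792.30 − 69349.77 + 274826.37 = -315.69 m.
Depth below ground = -90.7 − (-315.69) = 225.0 m.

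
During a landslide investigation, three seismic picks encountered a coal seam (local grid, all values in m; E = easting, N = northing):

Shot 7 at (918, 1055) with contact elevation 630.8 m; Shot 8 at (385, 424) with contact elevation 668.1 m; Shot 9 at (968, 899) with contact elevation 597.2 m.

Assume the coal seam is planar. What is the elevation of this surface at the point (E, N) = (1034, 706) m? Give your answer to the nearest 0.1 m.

Two edge vectors: Shot 7→Shot 8 = (-533, -631, 37.3), Shot 7→Shot 9 = (50, -156, -33.6).
Normal n = (Shot 7→Shot 8) × (Shot 7→Shot 9) = (27020.4, -16043.8, 114698).
So ∂z/∂E = −n_x/n_z = −0.235579 and ∂z/∂N = −n_y/n_z = 0.139879.
Intercept c from Shot 7: 630.8 + 216.26 − 147.57 = 699.49.
At (1034, 706): z = −243.6 + 98.8 + 699.49 = 554.7 m.

554.7 m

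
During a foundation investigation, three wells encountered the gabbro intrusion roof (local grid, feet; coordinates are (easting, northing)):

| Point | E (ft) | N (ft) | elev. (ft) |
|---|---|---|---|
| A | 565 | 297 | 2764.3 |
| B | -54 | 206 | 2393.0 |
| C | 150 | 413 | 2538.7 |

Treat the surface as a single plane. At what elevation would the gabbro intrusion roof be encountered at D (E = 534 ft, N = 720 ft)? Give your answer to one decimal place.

Two edge vectors: A→B = (-619, -91, -371.3), A→C = (-415, 116, -225.6).
Normal n = (A→B) × (A→C) = (63600.4, 14443.1, -109569).
So ∂z/∂E = −n_x/n_z = 0.58046 and ∂z/∂N = −n_y/n_z = 0.13182.
Intercept c from A: 2764.3 − 327.96 − 39.15 = 2397.19.
At (534, 720): z = 310.0 + 94.9 + 2397.19 = 2802.1 ft.

2802.1 ft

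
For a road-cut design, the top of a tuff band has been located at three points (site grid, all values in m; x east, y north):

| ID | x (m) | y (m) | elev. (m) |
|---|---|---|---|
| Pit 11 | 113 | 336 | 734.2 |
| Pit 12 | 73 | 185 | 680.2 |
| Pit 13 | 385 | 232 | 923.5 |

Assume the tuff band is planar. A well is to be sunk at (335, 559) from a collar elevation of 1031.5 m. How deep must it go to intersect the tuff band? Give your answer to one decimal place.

94.4 m

Two edge vectors: Pit 11→Pit 12 = (-40, -151, -54), Pit 11→Pit 13 = (272, -104, 189.3).
Normal n = (Pit 11→Pit 12) × (Pit 11→Pit 13) = (-34200.3, -7116, 45232).
So ∂z/∂x = −n_x/n_z = 0.75611 and ∂z/∂y = −n_y/n_z = 0.15732.
Intercept c from Pit 11: 734.2 − 85.44 − 52.86 = 595.90.
At (335, 559): z_contact = 253.30 + 87.94 + 595.90 = 937.14 m.
Depth below ground = 1031.5 − 937.14 = 94.4 m.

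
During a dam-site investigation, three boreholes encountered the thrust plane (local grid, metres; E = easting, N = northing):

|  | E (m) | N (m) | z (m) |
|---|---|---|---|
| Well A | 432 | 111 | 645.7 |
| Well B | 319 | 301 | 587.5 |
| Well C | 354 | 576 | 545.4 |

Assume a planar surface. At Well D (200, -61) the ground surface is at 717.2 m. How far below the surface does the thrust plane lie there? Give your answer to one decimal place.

Two edge vectors: Well A→Well B = (-113, 190, -58.2), Well A→Well C = (-78, 465, -100.3).
Normal n = (Well A→Well B) × (Well A→Well C) = (8006, -6794.3, -37725).
So ∂z/∂E = −n_x/n_z = 0.21222 and ∂z/∂N = −n_y/n_z = −0.18010.
Intercept c from Well A: 645.7 − 91.68 + 19.99 = 574.01.
At (200, -61): z_contact = 42.44 + 10.99 + 574.01 = 627.44 m.
Depth below ground = 717.2 − 627.44 = 89.8 m.

89.8 m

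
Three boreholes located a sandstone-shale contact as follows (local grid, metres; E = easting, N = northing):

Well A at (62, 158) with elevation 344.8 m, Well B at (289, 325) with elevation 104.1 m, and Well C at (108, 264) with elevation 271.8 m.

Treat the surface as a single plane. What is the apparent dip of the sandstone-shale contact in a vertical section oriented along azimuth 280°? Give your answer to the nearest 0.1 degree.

Let the plane be z = a·E + b·N + c.
Well B−Well A: 227a + 167b = −240.7;  Well C−Well A: 46a + 106b = −73.
Solving gives a = −0.81338, b = −0.33570.
Unit vector along 280° is (sin 280°, cos 280°) = (-0.9848, 0.1736).
Slope in that direction = a·(-0.9848) + b·(0.1736) = 0.74273.
Apparent dip = arctan|0.74273| = 36.6° (true dip is 41.3°, so apparent ≤ true as expected).

36.6°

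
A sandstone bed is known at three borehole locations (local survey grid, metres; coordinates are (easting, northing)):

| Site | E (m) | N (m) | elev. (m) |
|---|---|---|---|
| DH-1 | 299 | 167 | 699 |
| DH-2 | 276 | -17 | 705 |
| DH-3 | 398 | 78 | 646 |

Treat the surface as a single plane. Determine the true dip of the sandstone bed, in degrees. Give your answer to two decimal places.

Let the plane be z = a·E + b·N + c.
DH-2−DH-1: −23a − 184b = 6;  DH-3−DH-1: 99a − 89b = −53.
Solving gives a = −0.50762, b = 0.03084.
Gradient magnitude |∇z| = √(a² + b²) = √(0.25768 + 0.00095) = 0.50856.
True dip = arctan(0.50856) = 26.96°, dipping toward E (azimuth ≈ 093°).

26.96°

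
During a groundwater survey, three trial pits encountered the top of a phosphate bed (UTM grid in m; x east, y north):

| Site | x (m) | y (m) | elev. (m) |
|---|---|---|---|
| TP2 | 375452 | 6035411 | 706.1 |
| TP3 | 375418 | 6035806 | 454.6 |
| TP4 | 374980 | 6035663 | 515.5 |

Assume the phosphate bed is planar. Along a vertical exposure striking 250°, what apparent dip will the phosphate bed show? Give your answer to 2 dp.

8.69°

Two edge vectors: TP2→TP3 = (-34, 395, -251.5), TP2→TP4 = (-472, 252, -190.6).
Normal n = (TP2→TP3) × (TP2→TP4) = (-11909, 112227.6, 177872).
So ∂z/∂x = −n_x/n_z = 0.06695 and ∂z/∂y = −n_y/n_z = −0.63095.
Unit vector along 250° is (sin 250°, cos 250°) = (-0.9397, -0.3420).
Slope in that direction = a·(-0.9397) + b·(-0.3420) = 0.15288.
Apparent dip = arctan|0.15288| = 8.69° (true dip is 32.4°, so apparent ≤ true as expected).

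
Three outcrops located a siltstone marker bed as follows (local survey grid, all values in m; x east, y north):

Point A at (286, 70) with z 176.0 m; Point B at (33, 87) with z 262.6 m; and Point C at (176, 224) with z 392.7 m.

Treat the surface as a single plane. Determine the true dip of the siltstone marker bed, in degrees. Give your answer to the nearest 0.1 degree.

51.3°

Let the plane be z = a·x + b·y + c.
Point B−Point A: −253a + 17b = 86.6;  Point C−Point A: −110a + 154b = 216.7.
Solving gives a = −0.26023, b = 1.22126.
Gradient magnitude |∇z| = √(a² + b²) = √(0.06772 + 1.49148) = 1.24868.
True dip = arctan(1.24868) = 51.3°, dipping toward SSE (azimuth ≈ 168°).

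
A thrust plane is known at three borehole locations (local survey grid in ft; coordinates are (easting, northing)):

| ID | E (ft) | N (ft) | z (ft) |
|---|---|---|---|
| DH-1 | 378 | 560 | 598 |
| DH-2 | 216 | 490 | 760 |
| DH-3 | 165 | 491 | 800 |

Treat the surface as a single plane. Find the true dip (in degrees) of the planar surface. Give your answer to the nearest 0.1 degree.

42.8°

Let the plane be z = a·E + b·N + c.
DH-2−DH-1: −162a − 70b = 162;  DH-3−DH-1: −213a − 69b = 202.
Solving gives a = −0.79368, b = −0.47749.
Gradient magnitude |∇z| = √(a² + b²) = √(0.62992 + 0.22800) = 0.92624.
True dip = arctan(0.92624) = 42.8°, dipping toward ENE (azimuth ≈ 059°).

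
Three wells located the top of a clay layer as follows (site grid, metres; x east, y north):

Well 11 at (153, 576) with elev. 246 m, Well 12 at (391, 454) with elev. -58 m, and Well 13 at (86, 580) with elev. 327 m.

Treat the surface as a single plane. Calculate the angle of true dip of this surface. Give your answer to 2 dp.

50.41°

Two edge vectors: Well 11→Well 12 = (238, -122, -304), Well 11→Well 13 = (-67, 4, 81).
Normal n = (Well 11→Well 12) × (Well 11→Well 13) = (-8666, 1090, -7222).
So ∂z/∂x = −n_x/n_z = −1.19994 and ∂z/∂y = −n_y/n_z = 0.15093.
Gradient magnitude |∇z| = √(a² + b²) = √(1.43987 + 0.02278) = 1.20940.
True dip = arctan(1.20940) = 50.41°, dipping toward E (azimuth ≈ 097°).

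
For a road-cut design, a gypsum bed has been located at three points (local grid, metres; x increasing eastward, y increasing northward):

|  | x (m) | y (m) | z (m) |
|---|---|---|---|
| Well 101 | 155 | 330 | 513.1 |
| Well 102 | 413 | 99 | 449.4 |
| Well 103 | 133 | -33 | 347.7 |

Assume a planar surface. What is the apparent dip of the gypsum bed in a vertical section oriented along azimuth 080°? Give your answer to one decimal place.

12.8°

Two edge vectors: Well 101→Well 102 = (258, -231, -63.7), Well 101→Well 103 = (-22, -363, -165.4).
Normal n = (Well 101→Well 102) × (Well 101→Well 103) = (15084.3, 44074.6, -98736).
So ∂z/∂x = −n_x/n_z = 0.15277 and ∂z/∂y = −n_y/n_z = 0.44639.
Unit vector along 080° is (sin 80°, cos 80°) = (0.9848, 0.1736).
Slope in that direction = a·(0.9848) + b·(0.1736) = 0.22797.
Apparent dip = arctan|0.22797| = 12.8° (true dip is 25.3°, so apparent ≤ true as expected).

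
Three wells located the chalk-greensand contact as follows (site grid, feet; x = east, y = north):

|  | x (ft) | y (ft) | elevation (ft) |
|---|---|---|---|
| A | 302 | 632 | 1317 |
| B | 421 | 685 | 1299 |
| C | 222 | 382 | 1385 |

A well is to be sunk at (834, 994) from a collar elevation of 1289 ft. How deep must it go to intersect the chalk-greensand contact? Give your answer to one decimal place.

Let the plane be z = a·x + b·y + c.
B−A: 119a + 53b = −18;  C−A: −80a − 250b = 68.
Solving gives a = −0.03512, b = −0.26076.
Then c = 1317 − a·302 − b·632 = 1492.41.
At (834, 994): z_contact = −29.29 − 259.20 + 1492.41 = 1203.92 ft.
Depth below ground = 1289 − 1203.92 = 85.1 ft.

85.1 ft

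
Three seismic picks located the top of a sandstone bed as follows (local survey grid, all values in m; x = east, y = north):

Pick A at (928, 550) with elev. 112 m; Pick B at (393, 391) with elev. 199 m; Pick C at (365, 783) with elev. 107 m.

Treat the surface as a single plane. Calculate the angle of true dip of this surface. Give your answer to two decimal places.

14.45°

Two edge vectors: Pick A→Pick B = (-535, -159, 87), Pick A→Pick C = (-563, 233, -5).
Normal n = (Pick A→Pick B) × (Pick A→Pick C) = (-19476, -51656, -214172).
So ∂z/∂x = −n_x/n_z = −0.09094 and ∂z/∂y = −n_y/n_z = −0.24119.
Gradient magnitude |∇z| = √(a² + b²) = √(0.00827 + 0.05817) = 0.25776.
True dip = arctan(0.25776) = 14.45°, dipping toward NNE (azimuth ≈ 021°).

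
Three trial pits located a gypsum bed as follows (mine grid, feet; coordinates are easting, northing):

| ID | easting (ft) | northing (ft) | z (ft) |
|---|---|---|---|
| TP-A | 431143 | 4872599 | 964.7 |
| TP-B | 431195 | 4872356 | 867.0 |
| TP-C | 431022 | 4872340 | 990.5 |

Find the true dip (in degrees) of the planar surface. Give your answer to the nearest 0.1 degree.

37.8°

Let the plane be z = a·easting + b·northing + c.
TP-B−TP-A: 52a − 243b = −97.7;  TP-C−TP-A: −121a − 259b = 25.8.
Solving gives a = −0.73648, b = 0.24446.
Gradient magnitude |∇z| = √(a² + b²) = √(0.54241 + 0.05976) = 0.77599.
True dip = arctan(0.77599) = 37.8°, dipping toward ESE (azimuth ≈ 108°).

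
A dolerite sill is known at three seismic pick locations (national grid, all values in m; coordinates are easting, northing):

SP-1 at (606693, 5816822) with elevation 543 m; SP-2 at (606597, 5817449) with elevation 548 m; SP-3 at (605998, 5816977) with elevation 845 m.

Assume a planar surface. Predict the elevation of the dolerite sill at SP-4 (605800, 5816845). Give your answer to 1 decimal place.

941.7 m

Let the plane be z = a·easting + b·northing + c.
SP-2−SP-1: −96a + 627b = 5;  SP-3−SP-1: −695a + 155b = 302.
Solving gives a = −0.448053506, b = −0.060627012.
Then c = 543 − a·606693 − b·5816822 = 625030.46.
At (605800, 5816845): z = −271430.8 − 352657.9 + 625030.46 = 941.7 m.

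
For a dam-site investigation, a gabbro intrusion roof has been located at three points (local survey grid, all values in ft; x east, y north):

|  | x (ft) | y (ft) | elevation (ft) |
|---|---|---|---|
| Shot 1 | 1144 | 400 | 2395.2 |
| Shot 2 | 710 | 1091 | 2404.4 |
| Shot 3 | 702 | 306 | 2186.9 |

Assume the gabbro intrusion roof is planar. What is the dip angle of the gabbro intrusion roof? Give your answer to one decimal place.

26.3°

Two edge vectors: Shot 1→Shot 2 = (-434, 691, 9.2), Shot 1→Shot 3 = (-442, -94, -208.3).
Normal n = (Shot 1→Shot 2) × (Shot 1→Shot 3) = (-143070.5, -94468.6, 346218).
So ∂z/∂x = −n_x/n_z = 0.41324 and ∂z/∂y = −n_y/n_z = 0.27286.
Gradient magnitude |∇z| = √(a² + b²) = √(0.17077 + 0.07445) = 0.49519.
True dip = arctan(0.49519) = 26.3°, dipping toward WSW (azimuth ≈ 237°).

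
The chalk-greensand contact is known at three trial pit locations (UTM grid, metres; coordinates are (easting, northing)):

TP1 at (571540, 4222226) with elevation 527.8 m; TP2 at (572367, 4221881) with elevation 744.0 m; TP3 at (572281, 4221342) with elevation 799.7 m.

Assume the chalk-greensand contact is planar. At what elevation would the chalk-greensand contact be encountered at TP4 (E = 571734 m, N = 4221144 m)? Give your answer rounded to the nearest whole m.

Two edge vectors: TP1→TP2 = (827, -345, 216.2), TP1→TP3 = (741, -884, 271.9).
Normal n = (TP1→TP2) × (TP1→TP3) = (97315.3, -64657.1, -475423).
So ∂z/∂E = −n_x/n_z = 0.20469203 and ∂z/∂N = −n_y/n_z = −0.13599910.
Intercept c from TP1: 527.8 − 116989.68 + 574218.93 = 457757.05.
At (571734, 4221144): z = 117029.4 − 574071.8 + 457757.05 = 714.7 m.

715 m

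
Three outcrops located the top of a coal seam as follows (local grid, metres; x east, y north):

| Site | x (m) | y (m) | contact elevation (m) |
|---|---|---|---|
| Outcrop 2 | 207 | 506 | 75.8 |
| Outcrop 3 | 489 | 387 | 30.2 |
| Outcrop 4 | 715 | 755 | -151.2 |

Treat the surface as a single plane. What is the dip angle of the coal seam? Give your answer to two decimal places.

Let the plane be z = a·x + b·y + c.
Outcrop 3−Outcrop 2: 282a − 119b = −45.6;  Outcrop 4−Outcrop 2: 508a + 249b = −227.
Solving gives a = −0.29362, b = −0.31261.
Gradient magnitude |∇z| = √(a² + b²) = √(0.08621 + 0.09773) = 0.42888.
True dip = arctan(0.42888) = 23.21°, dipping toward NE (azimuth ≈ 043°).

23.21°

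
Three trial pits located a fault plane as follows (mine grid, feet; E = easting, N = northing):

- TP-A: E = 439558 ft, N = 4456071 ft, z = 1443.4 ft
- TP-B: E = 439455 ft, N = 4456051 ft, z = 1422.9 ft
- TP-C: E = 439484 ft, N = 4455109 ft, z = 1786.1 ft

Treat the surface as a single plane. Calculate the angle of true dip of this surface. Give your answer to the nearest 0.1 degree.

Let the plane be z = a·E + b·N + c.
TP-B−TP-A: −103a − 20b = −20.5;  TP-C−TP-A: −74a − 962b = 342.7.
Solving gives a = 0.27227, b = −0.37718.
Gradient magnitude |∇z| = √(a² + b²) = √(0.07413 + 0.14227) = 0.46518.
True dip = arctan(0.46518) = 24.9°, dipping toward NW (azimuth ≈ 324°).

24.9°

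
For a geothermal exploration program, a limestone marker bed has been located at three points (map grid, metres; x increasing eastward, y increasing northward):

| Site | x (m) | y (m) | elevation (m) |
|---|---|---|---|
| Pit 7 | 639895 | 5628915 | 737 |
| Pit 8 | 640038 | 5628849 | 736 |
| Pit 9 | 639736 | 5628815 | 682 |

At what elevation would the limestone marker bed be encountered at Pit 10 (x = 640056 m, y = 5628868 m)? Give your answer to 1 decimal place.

Let the plane be z = a·x + b·y + c.
Pit 8−Pit 7: 143a − 66b = −1;  Pit 9−Pit 7: −159a − 100b = −55.
Solving gives a = 0.142373155, b = 0.323626684.
Then c = 737 − a·639895 − b·5628915 = −1912033.97.
At (640056, 5628868): z = 91126.8 + 1821651.9 − 1912033.97 = 744.7 m.

744.7 m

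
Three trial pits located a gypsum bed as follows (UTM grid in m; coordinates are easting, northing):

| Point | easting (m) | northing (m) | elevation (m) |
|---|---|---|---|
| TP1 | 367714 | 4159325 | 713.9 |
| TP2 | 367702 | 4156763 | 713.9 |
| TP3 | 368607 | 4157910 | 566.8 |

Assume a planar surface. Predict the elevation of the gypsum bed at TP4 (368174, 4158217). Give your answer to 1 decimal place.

637.8 m

Let the plane be z = a·easting + b·northing + c.
TP2−TP1: −12a − 2562b = 0;  TP3−TP1: 893a − 1415b = −147.1.
Solving gives a = −0.163512096, b = 0.000765865.
Then c = 713.9 − a·367714 − b·4159325 = 57654.11.
At (368174, 4158217): z = −60200.9 + 3184.6 + 57654.11 = 637.8 m.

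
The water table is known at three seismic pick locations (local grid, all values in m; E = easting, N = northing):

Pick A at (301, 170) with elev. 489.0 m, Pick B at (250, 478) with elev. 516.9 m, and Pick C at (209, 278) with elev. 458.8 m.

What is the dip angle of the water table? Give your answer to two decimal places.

Let the plane be z = a·E + b·N + c.
Pick B−Pick A: −51a + 308b = 27.9;  Pick C−Pick A: −92a + 108b = −30.2.
Solving gives a = 0.53946, b = 0.17991.
Gradient magnitude |∇z| = √(a² + b²) = √(0.29102 + 0.03237) = 0.56867.
True dip = arctan(0.56867) = 29.63°, dipping toward WSW (azimuth ≈ 252°).

29.63°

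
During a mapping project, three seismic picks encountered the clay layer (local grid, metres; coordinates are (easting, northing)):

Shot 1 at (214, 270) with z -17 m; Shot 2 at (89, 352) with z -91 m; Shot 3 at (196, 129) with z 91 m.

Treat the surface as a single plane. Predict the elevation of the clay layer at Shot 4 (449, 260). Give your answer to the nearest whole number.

Let the plane be z = a·E + b·N + c.
Shot 2−Shot 1: −125a + 82b = −74;  Shot 3−Shot 1: −18a − 141b = 108.
Solving gives a = 0.08261, b = −0.77650.
Then c = -17 − a·214 − b·270 = 174.98.
At (449, 260): z = 37.1 − 201.9 + 174.98 = 10.2 m.

10 m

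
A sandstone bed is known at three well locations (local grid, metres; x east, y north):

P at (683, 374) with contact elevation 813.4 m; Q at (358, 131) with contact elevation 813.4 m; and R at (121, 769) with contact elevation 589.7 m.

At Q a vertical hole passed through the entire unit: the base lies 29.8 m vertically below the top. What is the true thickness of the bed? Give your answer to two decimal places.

Let the plane be z = a·x + b·y + c.
Q−P: −325a − 243b = 0;  R−P: −562a + 395b = −223.7.
Solving gives a = 0.20517, b = −0.27441.
|∇z| = √(a²+b²) = 0.34263, so dip δ = arctan(0.34263) = 18.91°.
True thickness = vertical thickness × cos δ = 29.8 × cos 18.91° = 28.19 m.

28.19 m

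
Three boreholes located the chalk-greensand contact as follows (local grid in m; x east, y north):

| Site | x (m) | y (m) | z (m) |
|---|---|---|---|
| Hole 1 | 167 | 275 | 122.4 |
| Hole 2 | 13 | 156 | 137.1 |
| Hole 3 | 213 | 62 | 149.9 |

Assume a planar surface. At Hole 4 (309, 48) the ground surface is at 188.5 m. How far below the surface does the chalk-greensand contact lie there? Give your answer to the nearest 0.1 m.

36.4 m

Two edge vectors: Hole 1→Hole 2 = (-154, -119, 14.7), Hole 1→Hole 3 = (46, -213, 27.5).
Normal n = (Hole 1→Hole 2) × (Hole 1→Hole 3) = (-141.4, 4911.2, 38276).
So ∂z/∂x = −n_x/n_z = 0.00369 and ∂z/∂y = −n_y/n_z = −0.12831.
Intercept c from Hole 1: 122.4 − 0.62 + 35.29 = 157.07.
At (309, 48): z_contact = 1.14 − 6.16 + 157.07 = 152.05 m.
Depth below ground = 188.5 − 152.05 = 36.4 m.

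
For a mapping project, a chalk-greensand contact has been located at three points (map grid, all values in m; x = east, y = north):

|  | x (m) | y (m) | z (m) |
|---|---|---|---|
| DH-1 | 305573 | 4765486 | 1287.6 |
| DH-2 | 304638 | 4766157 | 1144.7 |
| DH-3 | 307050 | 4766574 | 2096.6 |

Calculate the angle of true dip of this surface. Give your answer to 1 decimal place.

Two edge vectors: DH-1→DH-2 = (-935, 671, -142.9), DH-1→DH-3 = (1477, 1088, 809).
Normal n = (DH-1→DH-2) × (DH-1→DH-3) = (698314.2, 545351.7, -2008347).
So ∂z/∂x = −n_x/n_z = 0.34771 and ∂z/∂y = −n_y/n_z = 0.27154.
Gradient magnitude |∇z| = √(a² + b²) = √(0.12090 + 0.07374) = 0.44117.
True dip = arctan(0.44117) = 23.8°, dipping toward SW (azimuth ≈ 232°).

23.8°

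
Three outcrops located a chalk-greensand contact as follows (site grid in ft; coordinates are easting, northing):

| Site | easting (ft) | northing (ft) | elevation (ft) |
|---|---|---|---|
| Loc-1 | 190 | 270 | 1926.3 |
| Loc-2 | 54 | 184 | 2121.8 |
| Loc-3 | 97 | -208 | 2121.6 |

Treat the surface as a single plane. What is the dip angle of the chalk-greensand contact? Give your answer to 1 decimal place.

Two edge vectors: Loc-1→Loc-2 = (-136, -86, 195.5), Loc-1→Loc-3 = (-93, -478, 195.3).
Normal n = (Loc-1→Loc-2) × (Loc-1→Loc-3) = (76653.2, 8379.3, 57010).
So ∂z/∂easting = −n_x/n_z = −1.34456 and ∂z/∂northing = −n_y/n_z = −0.14698.
Gradient magnitude |∇z| = √(a² + b²) = √(1.80783 + 0.02160) = 1.35257.
True dip = arctan(1.35257) = 53.5°, dipping toward E (azimuth ≈ 084°).

53.5°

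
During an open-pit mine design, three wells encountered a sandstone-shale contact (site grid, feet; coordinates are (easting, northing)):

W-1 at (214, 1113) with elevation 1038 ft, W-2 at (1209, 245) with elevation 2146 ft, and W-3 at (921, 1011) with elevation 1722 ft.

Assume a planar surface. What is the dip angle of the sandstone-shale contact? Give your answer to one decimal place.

43.8°

Two edge vectors: W-1→W-2 = (995, -868, 1108), W-1→W-3 = (707, -102, 684).
Normal n = (W-1→W-2) × (W-1→W-3) = (-480696, 102776, 512186).
So ∂z/∂E = −n_x/n_z = 0.93852 and ∂z/∂N = −n_y/n_z = −0.20066.
Gradient magnitude |∇z| = √(a² + b²) = √(0.88082 + 0.04027) = 0.95973.
True dip = arctan(0.95973) = 43.8°, dipping toward WNW (azimuth ≈ 282°).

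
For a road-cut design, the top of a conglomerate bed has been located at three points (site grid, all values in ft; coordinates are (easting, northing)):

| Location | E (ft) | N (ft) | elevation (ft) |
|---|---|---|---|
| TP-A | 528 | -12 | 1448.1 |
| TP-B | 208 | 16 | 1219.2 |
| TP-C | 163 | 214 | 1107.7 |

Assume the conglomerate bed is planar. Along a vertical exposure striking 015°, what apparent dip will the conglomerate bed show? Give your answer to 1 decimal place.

12.3°

Let the plane be z = a·E + b·N + c.
TP-B−TP-A: −320a + 28b = −228.9;  TP-C−TP-A: −365a + 226b = −340.4.
Solving gives a = 0.67955, b = −0.40869.
Unit vector along 015° is (sin 15°, cos 15°) = (0.2588, 0.9659).
Slope in that direction = a·(0.2588) + b·(0.9659) = −0.21888.
Apparent dip = arctan|0.21888| = 12.3° (true dip is 38.4°, so apparent ≤ true as expected).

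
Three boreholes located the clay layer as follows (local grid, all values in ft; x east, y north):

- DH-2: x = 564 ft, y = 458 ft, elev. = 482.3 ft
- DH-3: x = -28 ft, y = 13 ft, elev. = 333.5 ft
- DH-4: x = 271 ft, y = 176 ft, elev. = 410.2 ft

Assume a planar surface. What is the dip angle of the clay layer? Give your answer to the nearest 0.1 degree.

Two edge vectors: DH-2→DH-3 = (-592, -445, -148.8), DH-2→DH-4 = (-293, -282, -72.1).
Normal n = (DH-2→DH-3) × (DH-2→DH-4) = (-9877.1, 915.2, 36559).
So ∂z/∂x = −n_x/n_z = 0.27017 and ∂z/∂y = −n_y/n_z = −0.02503.
Gradient magnitude |∇z| = √(a² + b²) = √(0.07299 + 0.00063) = 0.27133.
True dip = arctan(0.27133) = 15.2°, dipping toward W (azimuth ≈ 275°).

15.2°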